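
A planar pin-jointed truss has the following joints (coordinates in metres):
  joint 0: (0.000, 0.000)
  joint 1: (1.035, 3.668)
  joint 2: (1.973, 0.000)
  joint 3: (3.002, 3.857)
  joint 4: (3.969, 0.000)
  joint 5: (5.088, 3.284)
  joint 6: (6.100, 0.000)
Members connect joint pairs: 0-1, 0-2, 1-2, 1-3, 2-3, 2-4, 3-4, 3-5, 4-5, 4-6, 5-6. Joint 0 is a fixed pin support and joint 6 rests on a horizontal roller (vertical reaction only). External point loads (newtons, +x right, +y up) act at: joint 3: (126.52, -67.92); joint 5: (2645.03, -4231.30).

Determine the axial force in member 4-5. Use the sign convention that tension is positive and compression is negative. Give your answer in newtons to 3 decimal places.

N=7 nodes, M=11 members, R=3 reactions → 2N=14, M+R=14
member 0 (0-1): L=3.8112, (cx,cy)=(0.2716,0.9624)
member 1 (0-2): L=1.9730, (cx,cy)=(1.0000,0.0000)
member 2 (1-2): L=3.7860, (cx,cy)=(0.2478,-0.9688)
member 3 (1-3): L=1.9761, (cx,cy)=(0.9954,0.0956)
member 4 (2-3): L=3.9919, (cx,cy)=(0.2578,0.9662)
member 5 (2-4): L=1.9960, (cx,cy)=(1.0000,0.0000)
member 6 (3-4): L=3.9764, (cx,cy)=(0.2432,-0.9700)
member 7 (3-5): L=2.1633, (cx,cy)=(0.9643,-0.2649)
member 8 (4-5): L=3.4694, (cx,cy)=(0.3225,0.9466)
member 9 (4-6): L=2.1310, (cx,cy)=(1.0000,0.0000)
member 10 (5-6): L=3.4364, (cx,cy)=(0.2945,-0.9557)
solve A·x = −loads:
  F[0-1] = +797.4732 N (tension)
  F[0-2] = +2554.9833 N (tension)
  F[1-2] = -752.2400 N (compression)
  F[1-3] = +404.7918 N (tension)
  F[2-3] = +754.2779 N (tension)
  F[2-4] = +2174.1824 N (tension)
  F[3-4] = -1068.1829 N (compression)
  F[3-5] = +757.6779 N (tension)
  F[4-5] = +1094.6137 N (tension)
  F[4-6] = +1561.3656 N (tension)
  F[5-6] = -5301.8445 N (compression)
  Rx@0 = -2771.5500 N
  Ry@0 = -767.5040 N
  Ry@6 = +5066.7240 N

1094.614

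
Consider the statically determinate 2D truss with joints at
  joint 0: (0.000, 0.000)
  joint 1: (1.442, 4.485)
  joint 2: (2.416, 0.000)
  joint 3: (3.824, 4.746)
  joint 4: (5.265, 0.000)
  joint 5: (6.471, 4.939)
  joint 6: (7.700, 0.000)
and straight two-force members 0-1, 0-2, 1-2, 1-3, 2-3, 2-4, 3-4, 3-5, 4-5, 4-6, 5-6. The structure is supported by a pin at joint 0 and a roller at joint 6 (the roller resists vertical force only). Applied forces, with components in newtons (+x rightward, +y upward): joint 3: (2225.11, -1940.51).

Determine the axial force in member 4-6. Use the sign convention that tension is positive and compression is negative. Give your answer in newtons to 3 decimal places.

581.076

N=7 nodes, M=11 members, R=3 reactions → 2N=14, M+R=14
member 0 (0-1): L=4.7111, (cx,cy)=(0.3061,0.9520)
member 1 (0-2): L=2.4160, (cx,cy)=(1.0000,0.0000)
member 2 (1-2): L=4.5895, (cx,cy)=(0.2122,-0.9772)
member 3 (1-3): L=2.3963, (cx,cy)=(0.9941,0.1089)
member 4 (2-3): L=4.9505, (cx,cy)=(0.2844,0.9587)
member 5 (2-4): L=2.8490, (cx,cy)=(1.0000,0.0000)
member 6 (3-4): L=4.9599, (cx,cy)=(0.2905,-0.9569)
member 7 (3-5): L=2.6540, (cx,cy)=(0.9974,0.0727)
member 8 (4-5): L=5.0841, (cx,cy)=(0.2372,0.9715)
member 9 (4-6): L=2.4350, (cx,cy)=(1.0000,0.0000)
member 10 (5-6): L=5.0896, (cx,cy)=(0.2415,-0.9704)
solve A·x = −loads:
  F[0-1] = +414.5670 N (tension)
  F[0-2] = +2098.2174 N (tension)
  F[1-2] = -380.5849 N (compression)
  F[1-3] = +208.9038 N (tension)
  F[2-3] = +387.9375 N (tension)
  F[2-4] = +1907.1125 N (tension)
  F[3-4] = -2529.7612 N (compression)
  F[3-5] = -1175.2582 N (compression)
  F[4-5] = +2491.7627 N (tension)
  F[4-6] = +581.0763 N (tension)
  F[5-6] = -2406.3900 N (compression)
  Rx@0 = -2225.1100 N
  Ry@0 = -394.6695 N
  Ry@6 = +2335.1795 N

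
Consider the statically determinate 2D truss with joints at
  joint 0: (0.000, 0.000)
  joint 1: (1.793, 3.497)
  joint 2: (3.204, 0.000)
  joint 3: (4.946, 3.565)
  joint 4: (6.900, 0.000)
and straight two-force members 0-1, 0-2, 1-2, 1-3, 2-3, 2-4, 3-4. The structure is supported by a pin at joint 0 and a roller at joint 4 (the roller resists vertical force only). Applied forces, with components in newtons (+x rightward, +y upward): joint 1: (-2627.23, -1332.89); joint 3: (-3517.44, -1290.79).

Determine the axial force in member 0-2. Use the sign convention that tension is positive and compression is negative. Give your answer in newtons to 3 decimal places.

-3836.933

N=5 nodes, M=7 members, R=3 reactions → 2N=10, M+R=10
member 0 (0-1): L=3.9299, (cx,cy)=(0.4562,0.8899)
member 1 (0-2): L=3.2040, (cx,cy)=(1.0000,0.0000)
member 2 (1-2): L=3.7709, (cx,cy)=(0.3742,-0.9274)
member 3 (1-3): L=3.1537, (cx,cy)=(0.9998,0.0216)
member 4 (2-3): L=3.9678, (cx,cy)=(0.4390,0.8985)
member 5 (2-4): L=3.6960, (cx,cy)=(1.0000,0.0000)
member 6 (3-4): L=4.0654, (cx,cy)=(0.4806,-0.8769)
solve A·x = −loads:
  F[0-1] = -5058.0587 N (compression)
  F[0-2] = -3836.9333 N (compression)
  F[1-2] = +3394.0913 N (tension)
  F[1-3] = -950.7221 N (compression)
  F[2-3] = -3503.2047 N (compression)
  F[2-4] = -1028.9294 N (compression)
  F[3-4] = +2140.7329 N (tension)
  Rx@0 = +6144.6700 N
  Ry@0 = +4500.9232 N
  Ry@4 = -1877.2432 N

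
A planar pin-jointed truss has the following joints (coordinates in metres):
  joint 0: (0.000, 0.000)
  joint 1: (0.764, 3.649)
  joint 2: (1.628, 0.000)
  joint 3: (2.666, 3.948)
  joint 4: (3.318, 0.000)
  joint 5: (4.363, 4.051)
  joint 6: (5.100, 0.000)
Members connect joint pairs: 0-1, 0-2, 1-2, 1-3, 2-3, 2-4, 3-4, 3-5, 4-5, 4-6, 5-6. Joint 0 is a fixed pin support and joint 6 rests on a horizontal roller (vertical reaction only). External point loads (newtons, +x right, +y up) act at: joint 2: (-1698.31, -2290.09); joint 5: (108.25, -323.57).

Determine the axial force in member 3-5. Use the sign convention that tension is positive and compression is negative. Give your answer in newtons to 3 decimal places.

N=7 nodes, M=11 members, R=3 reactions → 2N=14, M+R=14
member 0 (0-1): L=3.7281, (cx,cy)=(0.2049,0.9788)
member 1 (0-2): L=1.6280, (cx,cy)=(1.0000,0.0000)
member 2 (1-2): L=3.7499, (cx,cy)=(0.2304,-0.9731)
member 3 (1-3): L=1.9254, (cx,cy)=(0.9879,0.1553)
member 4 (2-3): L=4.0822, (cx,cy)=(0.2543,0.9671)
member 5 (2-4): L=1.6900, (cx,cy)=(1.0000,0.0000)
member 6 (3-4): L=4.0015, (cx,cy)=(0.1629,-0.9866)
member 7 (3-5): L=1.7001, (cx,cy)=(0.9982,0.0606)
member 8 (4-5): L=4.1836, (cx,cy)=(0.2498,0.9683)
member 9 (4-6): L=1.7820, (cx,cy)=(1.0000,0.0000)
member 10 (5-6): L=4.1175, (cx,cy)=(0.1790,-0.9839)
solve A·x = −loads:
  F[0-1] = -1552.7869 N (compression)
  F[0-2] = -1271.8491 N (compression)
  F[1-2] = +1456.2433 N (tension)
  F[1-3] = -661.7675 N (compression)
  F[2-3] = +902.6980 N (tension)
  F[2-4] = +532.4543 N (tension)
  F[3-4] = -798.7805 N (compression)
  F[3-5] = -294.5922 N (compression)
  F[4-5] = +813.9051 N (tension)
  F[4-6] = +199.0006 N (tension)
  F[5-6] = -1111.7828 N (compression)
  Rx@0 = +1590.0600 N
  Ry@0 = +1519.8319 N
  Ry@6 = +1093.8281 N

-294.592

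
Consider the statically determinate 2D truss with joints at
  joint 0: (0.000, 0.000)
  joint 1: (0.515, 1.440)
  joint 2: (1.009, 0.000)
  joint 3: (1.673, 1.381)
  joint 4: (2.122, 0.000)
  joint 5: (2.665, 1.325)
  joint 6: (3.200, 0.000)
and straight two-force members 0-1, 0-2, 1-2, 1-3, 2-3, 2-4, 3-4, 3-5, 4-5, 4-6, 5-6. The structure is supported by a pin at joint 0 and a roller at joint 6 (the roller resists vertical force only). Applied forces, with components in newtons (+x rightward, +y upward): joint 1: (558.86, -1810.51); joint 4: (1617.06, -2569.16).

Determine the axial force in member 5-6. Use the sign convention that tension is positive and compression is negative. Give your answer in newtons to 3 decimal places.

-2422.759

N=7 nodes, M=11 members, R=3 reactions → 2N=14, M+R=14
member 0 (0-1): L=1.5293, (cx,cy)=(0.3368,0.9416)
member 1 (0-2): L=1.0090, (cx,cy)=(1.0000,0.0000)
member 2 (1-2): L=1.5224, (cx,cy)=(0.3245,-0.9459)
member 3 (1-3): L=1.1595, (cx,cy)=(0.9987,-0.0509)
member 4 (2-3): L=1.5323, (cx,cy)=(0.4333,0.9012)
member 5 (2-4): L=1.1130, (cx,cy)=(1.0000,0.0000)
member 6 (3-4): L=1.4522, (cx,cy)=(0.3092,-0.9510)
member 7 (3-5): L=0.9936, (cx,cy)=(0.9984,-0.0564)
member 8 (4-5): L=1.4319, (cx,cy)=(0.3792,0.9253)
member 9 (4-6): L=1.0780, (cx,cy)=(1.0000,0.0000)
member 10 (5-6): L=1.4289, (cx,cy)=(0.3744,-0.9273)
solve A·x = −loads:
  F[0-1] = -2265.4457 N (compression)
  F[0-2] = +2938.8102 N (tension)
  F[1-2] = +419.6057 N (tension)
  F[1-3] = -1459.8000 N (compression)
  F[2-3] = -440.3945 N (compression)
  F[2-4] = +3265.8029 N (tension)
  F[3-4] = +445.2859 N (tension)
  F[3-5] = -1789.2674 N (compression)
  F[4-5] = +2318.8838 N (tension)
  F[4-6] = +907.0936 N (tension)
  F[5-6] = -2422.7591 N (compression)
  Rx@0 = -2175.9200 N
  Ry@0 = +2133.1298 N
  Ry@6 = +2246.5402 N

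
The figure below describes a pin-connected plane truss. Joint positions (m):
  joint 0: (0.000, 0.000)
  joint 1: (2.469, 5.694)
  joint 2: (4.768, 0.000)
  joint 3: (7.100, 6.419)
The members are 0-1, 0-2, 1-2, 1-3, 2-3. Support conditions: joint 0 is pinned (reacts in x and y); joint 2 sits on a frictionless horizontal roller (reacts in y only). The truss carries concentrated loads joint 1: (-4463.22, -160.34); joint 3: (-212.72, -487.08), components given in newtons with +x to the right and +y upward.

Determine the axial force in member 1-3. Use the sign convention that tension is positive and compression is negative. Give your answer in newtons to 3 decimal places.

-38.384

N=4 nodes, M=5 members, R=3 reactions → 2N=8, M+R=8
member 0 (0-1): L=6.2063, (cx,cy)=(0.3978,0.9175)
member 1 (0-2): L=4.7680, (cx,cy)=(1.0000,0.0000)
member 2 (1-2): L=6.1406, (cx,cy)=(0.3744,-0.9273)
member 3 (1-3): L=4.6874, (cx,cy)=(0.9880,0.1547)
member 4 (2-3): L=6.8295, (cx,cy)=(0.3415,0.9399)
solve A·x = −loads:
  F[0-1] = -5946.2872 N (compression)
  F[0-2] = -2310.3614 N (compression)
  F[1-2] = +5704.0693 N (tension)
  F[1-3] = -38.3843 N (compression)
  F[2-3] = -511.9110 N (compression)
  Rx@0 = +4675.9400 N
  Ry@0 = +5455.4898 N
  Ry@2 = -4808.0698 N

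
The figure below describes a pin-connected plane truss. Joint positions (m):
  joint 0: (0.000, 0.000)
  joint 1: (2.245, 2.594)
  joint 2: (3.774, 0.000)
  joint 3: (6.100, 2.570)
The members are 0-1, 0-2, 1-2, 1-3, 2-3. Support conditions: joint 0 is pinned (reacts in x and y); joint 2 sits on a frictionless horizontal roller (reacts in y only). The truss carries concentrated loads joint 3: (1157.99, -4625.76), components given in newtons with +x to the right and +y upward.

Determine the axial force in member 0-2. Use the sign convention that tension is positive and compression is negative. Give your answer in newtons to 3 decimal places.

N=4 nodes, M=5 members, R=3 reactions → 2N=8, M+R=8
member 0 (0-1): L=3.4306, (cx,cy)=(0.6544,0.7561)
member 1 (0-2): L=3.7740, (cx,cy)=(1.0000,0.0000)
member 2 (1-2): L=3.0111, (cx,cy)=(0.5078,-0.8615)
member 3 (1-3): L=3.8551, (cx,cy)=(1.0000,-0.0062)
member 4 (2-3): L=3.4663, (cx,cy)=(0.6710,0.7414)
solve A·x = −loads:
  F[0-1] = +4813.2838 N (tension)
  F[0-2] = -1991.8653 N (compression)
  F[1-2] = -4263.1311 N (compression)
  F[1-3] = +5314.7300 N (tension)
  F[2-3] = -6194.3744 N (compression)
  Rx@0 = -1157.9900 N
  Ry@0 = -3639.5209 N
  Ry@2 = +8265.2809 N

-1991.865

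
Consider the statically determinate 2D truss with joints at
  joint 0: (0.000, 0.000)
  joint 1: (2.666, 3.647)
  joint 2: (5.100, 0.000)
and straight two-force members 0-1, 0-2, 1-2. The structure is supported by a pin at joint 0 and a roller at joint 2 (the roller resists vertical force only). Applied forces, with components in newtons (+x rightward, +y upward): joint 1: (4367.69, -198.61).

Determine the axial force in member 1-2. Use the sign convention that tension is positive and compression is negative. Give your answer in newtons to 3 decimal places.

-3879.860

N=3 nodes, M=3 members, R=3 reactions → 2N=6, M+R=6
member 0 (0-1): L=4.5175, (cx,cy)=(0.5901,0.8073)
member 1 (0-2): L=5.1000, (cx,cy)=(1.0000,0.0000)
member 2 (1-2): L=4.3846, (cx,cy)=(0.5551,-0.8318)
solve A·x = −loads:
  F[0-1] = +3751.4519 N (tension)
  F[0-2] = +2153.7923 N (tension)
  F[1-2] = -3879.8598 N (compression)
  Rx@0 = -4367.6900 N
  Ry@0 = -3028.5390 N
  Ry@2 = +3227.1490 N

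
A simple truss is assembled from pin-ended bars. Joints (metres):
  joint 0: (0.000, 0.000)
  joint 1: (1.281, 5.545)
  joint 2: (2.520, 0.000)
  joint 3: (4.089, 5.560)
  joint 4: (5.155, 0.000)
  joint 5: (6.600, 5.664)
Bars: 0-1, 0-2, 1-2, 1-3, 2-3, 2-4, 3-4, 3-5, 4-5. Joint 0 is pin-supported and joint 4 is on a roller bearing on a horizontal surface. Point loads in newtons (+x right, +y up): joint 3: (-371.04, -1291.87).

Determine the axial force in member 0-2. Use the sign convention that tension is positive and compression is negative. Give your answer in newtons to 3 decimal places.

-216.873

N=6 nodes, M=9 members, R=3 reactions → 2N=12, M+R=12
member 0 (0-1): L=5.6910, (cx,cy)=(0.2251,0.9743)
member 1 (0-2): L=2.5200, (cx,cy)=(1.0000,0.0000)
member 2 (1-2): L=5.6817, (cx,cy)=(0.2181,-0.9759)
member 3 (1-3): L=2.8080, (cx,cy)=(1.0000,0.0053)
member 4 (2-3): L=5.7771, (cx,cy)=(0.2716,0.9624)
member 5 (2-4): L=2.6350, (cx,cy)=(1.0000,0.0000)
member 6 (3-4): L=5.6613, (cx,cy)=(0.1883,-0.9821)
member 7 (3-5): L=2.5132, (cx,cy)=(0.9991,0.0414)
member 8 (4-5): L=5.8454, (cx,cy)=(0.2472,0.9690)
solve A·x = −loads:
  F[0-1] = -684.9121 N (compression)
  F[0-2] = -216.8728 N (compression)
  F[1-2] = +682.1340 N (tension)
  F[1-3] = -302.9225 N (compression)
  F[2-3] = -691.7167 N (compression)
  F[2-4] = +119.7398 N (tension)
  F[3-4] = -635.9093 N (compression)
  F[3-5] = -0.0000 N (compression)
  F[4-5] = -0.0000 N (compression)
  Rx@0 = +371.0400 N
  Ry@0 = +667.3358 N
  Ry@4 = +624.5342 N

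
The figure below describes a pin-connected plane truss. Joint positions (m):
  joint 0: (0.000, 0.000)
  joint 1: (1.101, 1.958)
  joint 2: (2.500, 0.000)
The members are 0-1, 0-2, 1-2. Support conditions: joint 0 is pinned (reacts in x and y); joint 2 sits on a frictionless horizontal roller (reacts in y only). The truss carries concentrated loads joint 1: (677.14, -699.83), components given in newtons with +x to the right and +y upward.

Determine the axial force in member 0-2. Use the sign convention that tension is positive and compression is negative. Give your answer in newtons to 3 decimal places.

N=3 nodes, M=3 members, R=3 reactions → 2N=6, M+R=6
member 0 (0-1): L=2.2463, (cx,cy)=(0.4901,0.8716)
member 1 (0-2): L=2.5000, (cx,cy)=(1.0000,0.0000)
member 2 (1-2): L=2.4064, (cx,cy)=(0.5814,-0.8136)
solve A·x = −loads:
  F[0-1] = +159.1369 N (tension)
  F[0-2] = +599.1415 N (tension)
  F[1-2] = -1030.5930 N (compression)
  Rx@0 = -677.1400 N
  Ry@0 = -138.7112 N
  Ry@2 = +838.5412 N

599.142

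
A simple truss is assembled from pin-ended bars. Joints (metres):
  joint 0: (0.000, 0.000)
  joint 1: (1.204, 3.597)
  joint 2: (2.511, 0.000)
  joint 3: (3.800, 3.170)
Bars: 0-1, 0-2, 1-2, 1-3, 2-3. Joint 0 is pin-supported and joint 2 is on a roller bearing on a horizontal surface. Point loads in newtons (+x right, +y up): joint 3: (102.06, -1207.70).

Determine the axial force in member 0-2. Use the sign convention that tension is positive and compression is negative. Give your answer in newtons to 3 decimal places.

-148.583

N=4 nodes, M=5 members, R=3 reactions → 2N=8, M+R=8
member 0 (0-1): L=3.7932, (cx,cy)=(0.3174,0.9483)
member 1 (0-2): L=2.5110, (cx,cy)=(1.0000,0.0000)
member 2 (1-2): L=3.8271, (cx,cy)=(0.3415,-0.9399)
member 3 (1-3): L=2.6309, (cx,cy)=(0.9867,-0.1623)
member 4 (2-3): L=3.4220, (cx,cy)=(0.3767,0.9263)
solve A·x = −loads:
  F[0-1] = +789.6421 N (tension)
  F[0-2] = -148.5834 N (compression)
  F[1-2] = -894.0032 N (compression)
  F[1-3] = +563.4269 N (tension)
  F[2-3] = -1205.0084 N (compression)
  Rx@0 = -102.0600 N
  Ry@0 = -748.8074 N
  Ry@2 = +1956.5074 N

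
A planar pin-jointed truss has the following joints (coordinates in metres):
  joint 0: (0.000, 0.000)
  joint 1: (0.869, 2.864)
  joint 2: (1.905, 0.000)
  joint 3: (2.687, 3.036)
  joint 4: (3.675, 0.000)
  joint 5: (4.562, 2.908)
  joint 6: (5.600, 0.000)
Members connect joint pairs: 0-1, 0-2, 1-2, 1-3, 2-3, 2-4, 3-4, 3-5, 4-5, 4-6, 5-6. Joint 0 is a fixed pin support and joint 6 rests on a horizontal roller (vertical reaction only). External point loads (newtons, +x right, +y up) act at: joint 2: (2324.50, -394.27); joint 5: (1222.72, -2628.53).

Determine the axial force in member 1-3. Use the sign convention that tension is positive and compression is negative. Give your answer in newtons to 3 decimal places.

N=7 nodes, M=11 members, R=3 reactions → 2N=14, M+R=14
member 0 (0-1): L=2.9929, (cx,cy)=(0.2904,0.9569)
member 1 (0-2): L=1.9050, (cx,cy)=(1.0000,0.0000)
member 2 (1-2): L=3.0456, (cx,cy)=(0.3402,-0.9404)
member 3 (1-3): L=1.8261, (cx,cy)=(0.9956,0.0942)
member 4 (2-3): L=3.1351, (cx,cy)=(0.2494,0.9684)
member 5 (2-4): L=1.7700, (cx,cy)=(1.0000,0.0000)
member 6 (3-4): L=3.1927, (cx,cy)=(0.3095,-0.9509)
member 7 (3-5): L=1.8794, (cx,cy)=(0.9977,-0.0681)
member 8 (4-5): L=3.0403, (cx,cy)=(0.2918,0.9565)
member 9 (4-6): L=1.9250, (cx,cy)=(1.0000,0.0000)
member 10 (5-6): L=3.0877, (cx,cy)=(0.3362,-0.9418)
solve A·x = −loads:
  F[0-1] = -117.4848 N (compression)
  F[0-2] = +3581.3318 N (tension)
  F[1-2] = +112.2784 N (tension)
  F[1-3] = -72.6273 N (compression)
  F[2-3] = +298.1098 N (tension)
  F[2-4] = +1220.6657 N (tension)
  F[3-4] = -303.2803 N (compression)
  F[3-5] = +96.1290 N (tension)
  F[4-5] = +301.5110 N (tension)
  F[4-6] = +1038.8483 N (tension)
  F[5-6] = -3090.2260 N (compression)
  Rx@0 = -3547.2200 N
  Ry@0 = +112.4236 N
  Ry@6 = +2910.3764 N

-72.627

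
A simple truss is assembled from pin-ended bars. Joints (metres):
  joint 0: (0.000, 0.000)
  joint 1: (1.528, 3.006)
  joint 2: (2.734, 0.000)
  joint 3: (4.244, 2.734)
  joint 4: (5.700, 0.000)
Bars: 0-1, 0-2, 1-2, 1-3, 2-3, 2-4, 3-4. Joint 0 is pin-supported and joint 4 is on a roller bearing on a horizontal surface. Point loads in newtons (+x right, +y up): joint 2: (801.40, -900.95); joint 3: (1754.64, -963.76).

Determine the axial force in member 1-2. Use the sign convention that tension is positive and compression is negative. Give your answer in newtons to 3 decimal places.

N=5 nodes, M=7 members, R=3 reactions → 2N=10, M+R=10
member 0 (0-1): L=3.3721, (cx,cy)=(0.4531,0.8914)
member 1 (0-2): L=2.7340, (cx,cy)=(1.0000,0.0000)
member 2 (1-2): L=3.2389, (cx,cy)=(0.3723,-0.9281)
member 3 (1-3): L=2.7296, (cx,cy)=(0.9950,-0.0996)
member 4 (2-3): L=3.1233, (cx,cy)=(0.4835,0.8754)
member 5 (2-4): L=2.9660, (cx,cy)=(1.0000,0.0000)
member 6 (3-4): L=3.0975, (cx,cy)=(0.4701,-0.8826)
solve A·x = −loads:
  F[0-1] = +142.0394 N (tension)
  F[0-2] = +2491.6770 N (tension)
  F[1-2] = -149.3772 N (compression)
  F[1-3] = +120.5836 N (tension)
  F[2-3] = +1187.6058 N (tension)
  F[2-4] = +1060.4888 N (tension)
  F[3-4] = -2256.1098 N (compression)
  Rx@0 = -2556.0400 N
  Ry@0 = -126.6199 N
  Ry@4 = +1991.3299 N

-149.377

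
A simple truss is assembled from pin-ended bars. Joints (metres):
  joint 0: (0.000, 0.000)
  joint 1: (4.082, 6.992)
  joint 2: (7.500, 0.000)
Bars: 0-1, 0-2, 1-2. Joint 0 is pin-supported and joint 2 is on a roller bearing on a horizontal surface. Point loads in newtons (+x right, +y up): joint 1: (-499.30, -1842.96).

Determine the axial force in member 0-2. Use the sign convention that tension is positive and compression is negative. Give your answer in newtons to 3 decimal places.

262.793

N=3 nodes, M=3 members, R=3 reactions → 2N=6, M+R=6
member 0 (0-1): L=8.0963, (cx,cy)=(0.5042,0.8636)
member 1 (0-2): L=7.5000, (cx,cy)=(1.0000,0.0000)
member 2 (1-2): L=7.7827, (cx,cy)=(0.4392,-0.8984)
solve A·x = −loads:
  F[0-1] = -1511.5558 N (compression)
  F[0-2] = +262.7934 N (tension)
  F[1-2] = -598.3759 N (compression)
  Rx@0 = +499.3000 N
  Ry@0 = +1305.3791 N
  Ry@2 = +537.5809 N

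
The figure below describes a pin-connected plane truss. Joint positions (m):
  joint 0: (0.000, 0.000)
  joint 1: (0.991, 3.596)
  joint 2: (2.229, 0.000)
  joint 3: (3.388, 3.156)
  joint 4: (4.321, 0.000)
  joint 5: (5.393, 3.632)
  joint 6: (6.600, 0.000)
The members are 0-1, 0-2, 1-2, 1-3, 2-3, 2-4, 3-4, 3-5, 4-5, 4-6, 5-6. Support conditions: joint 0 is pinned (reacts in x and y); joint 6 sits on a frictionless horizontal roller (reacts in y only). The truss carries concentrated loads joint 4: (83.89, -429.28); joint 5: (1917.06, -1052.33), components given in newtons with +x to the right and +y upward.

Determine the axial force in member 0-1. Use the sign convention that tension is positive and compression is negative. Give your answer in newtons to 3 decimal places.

740.911

N=7 nodes, M=11 members, R=3 reactions → 2N=14, M+R=14
member 0 (0-1): L=3.7301, (cx,cy)=(0.2657,0.9641)
member 1 (0-2): L=2.2290, (cx,cy)=(1.0000,0.0000)
member 2 (1-2): L=3.8031, (cx,cy)=(0.3255,-0.9455)
member 3 (1-3): L=2.4370, (cx,cy)=(0.9836,-0.1805)
member 4 (2-3): L=3.3621, (cx,cy)=(0.3447,0.9387)
member 5 (2-4): L=2.0920, (cx,cy)=(1.0000,0.0000)
member 6 (3-4): L=3.2910, (cx,cy)=(0.2835,-0.9590)
member 7 (3-5): L=2.0607, (cx,cy)=(0.9730,0.2310)
member 8 (4-5): L=3.7869, (cx,cy)=(0.2831,0.9591)
member 9 (4-6): L=2.2790, (cx,cy)=(1.0000,0.0000)
member 10 (5-6): L=3.8273, (cx,cy)=(0.3154,-0.9490)
solve A·x = −loads:
  F[0-1] = +740.9108 N (tension)
  F[0-2] = +1804.1049 N (tension)
  F[1-2] = -847.1806 N (compression)
  F[1-3] = +480.5164 N (tension)
  F[2-3] = +853.3463 N (tension)
  F[2-4] = +1234.1591 N (tension)
  F[3-4] = -518.6146 N (compression)
  F[3-5] = +939.2167 N (tension)
  F[4-5] = +966.1361 N (tension)
  F[4-6] = +729.7476 N (tension)
  F[5-6] = -2313.9748 N (compression)
  Rx@0 = -2000.9500 N
  Ry@0 = -714.2834 N
  Ry@6 = +2195.8934 N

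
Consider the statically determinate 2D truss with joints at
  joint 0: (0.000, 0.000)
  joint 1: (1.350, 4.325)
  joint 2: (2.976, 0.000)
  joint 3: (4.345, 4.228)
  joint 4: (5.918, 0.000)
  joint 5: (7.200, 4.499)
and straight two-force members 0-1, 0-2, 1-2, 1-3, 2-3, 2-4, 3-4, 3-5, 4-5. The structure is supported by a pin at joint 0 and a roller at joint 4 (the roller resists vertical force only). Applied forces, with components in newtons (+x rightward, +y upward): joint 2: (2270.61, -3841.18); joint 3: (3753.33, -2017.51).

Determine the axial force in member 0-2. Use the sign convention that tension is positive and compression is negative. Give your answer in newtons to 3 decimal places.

N=6 nodes, M=9 members, R=3 reactions → 2N=12, M+R=12
member 0 (0-1): L=4.5308, (cx,cy)=(0.2980,0.9546)
member 1 (0-2): L=2.9760, (cx,cy)=(1.0000,0.0000)
member 2 (1-2): L=4.6206, (cx,cy)=(0.3519,-0.9360)
member 3 (1-3): L=2.9966, (cx,cy)=(0.9995,-0.0324)
member 4 (2-3): L=4.4441, (cx,cy)=(0.3080,0.9514)
member 5 (2-4): L=2.9420, (cx,cy)=(1.0000,0.0000)
member 6 (3-4): L=4.5111, (cx,cy)=(0.3487,-0.9372)
member 7 (3-5): L=2.8678, (cx,cy)=(0.9955,0.0945)
member 8 (4-5): L=4.6781, (cx,cy)=(0.2740,0.9617)
solve A·x = −loads:
  F[0-1] = +246.8998 N (tension)
  F[0-2] = +5950.3736 N (tension)
  F[1-2] = -257.4713 N (compression)
  F[1-3] = +164.2582 N (tension)
  F[2-3] = +4290.8423 N (tension)
  F[2-4] = +2267.3728 N (tension)
  F[3-4] = -6502.4908 N (compression)
  F[3-5] = -0.0000 N (compression)
  F[4-5] = +0.0000 N (tension)
  Rx@0 = -6023.9400 N
  Ry@0 = -235.6851 N
  Ry@4 = +6094.3751 N

5950.374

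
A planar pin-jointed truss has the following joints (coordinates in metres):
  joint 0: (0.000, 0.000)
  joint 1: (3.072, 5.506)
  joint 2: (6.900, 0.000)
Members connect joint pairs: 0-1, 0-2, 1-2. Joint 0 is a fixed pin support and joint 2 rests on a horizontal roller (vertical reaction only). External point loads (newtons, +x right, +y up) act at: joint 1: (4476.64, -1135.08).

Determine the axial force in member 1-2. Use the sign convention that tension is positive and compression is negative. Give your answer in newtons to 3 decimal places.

N=3 nodes, M=3 members, R=3 reactions → 2N=6, M+R=6
member 0 (0-1): L=6.3050, (cx,cy)=(0.4872,0.8733)
member 1 (0-2): L=6.9000, (cx,cy)=(1.0000,0.0000)
member 2 (1-2): L=6.7059, (cx,cy)=(0.5708,-0.8211)
solve A·x = −loads:
  F[0-1] = +3369.5147 N (tension)
  F[0-2] = +2834.9075 N (tension)
  F[1-2] = -4966.2270 N (compression)
  Rx@0 = -4476.6400 N
  Ry@0 = -2942.5063 N
  Ry@2 = +4077.5863 N

-4966.227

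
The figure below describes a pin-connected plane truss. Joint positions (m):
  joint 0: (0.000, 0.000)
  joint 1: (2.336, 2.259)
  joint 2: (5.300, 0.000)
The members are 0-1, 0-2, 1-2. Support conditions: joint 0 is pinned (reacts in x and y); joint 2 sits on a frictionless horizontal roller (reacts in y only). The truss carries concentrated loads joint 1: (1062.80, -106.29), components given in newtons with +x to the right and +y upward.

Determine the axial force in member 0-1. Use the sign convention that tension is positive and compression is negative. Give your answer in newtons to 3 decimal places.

566.131

N=3 nodes, M=3 members, R=3 reactions → 2N=6, M+R=6
member 0 (0-1): L=3.2496, (cx,cy)=(0.7189,0.6952)
member 1 (0-2): L=5.3000, (cx,cy)=(1.0000,0.0000)
member 2 (1-2): L=3.7267, (cx,cy)=(0.7953,-0.6062)
solve A·x = −loads:
  F[0-1] = +566.1305 N (tension)
  F[0-2] = +655.8342 N (tension)
  F[1-2] = -824.5967 N (compression)
  Rx@0 = -1062.8000 N
  Ry@0 = -393.5513 N
  Ry@2 = +499.8413 N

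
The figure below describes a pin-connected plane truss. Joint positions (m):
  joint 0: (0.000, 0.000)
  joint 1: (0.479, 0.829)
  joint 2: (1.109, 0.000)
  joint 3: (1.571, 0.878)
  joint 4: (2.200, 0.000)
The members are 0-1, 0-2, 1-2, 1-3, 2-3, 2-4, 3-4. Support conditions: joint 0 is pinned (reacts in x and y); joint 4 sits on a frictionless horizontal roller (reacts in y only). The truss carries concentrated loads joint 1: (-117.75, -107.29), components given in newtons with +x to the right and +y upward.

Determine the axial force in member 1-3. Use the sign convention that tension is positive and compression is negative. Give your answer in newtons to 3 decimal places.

26.766

N=5 nodes, M=7 members, R=3 reactions → 2N=10, M+R=10
member 0 (0-1): L=0.9574, (cx,cy)=(0.5003,0.8659)
member 1 (0-2): L=1.1090, (cx,cy)=(1.0000,0.0000)
member 2 (1-2): L=1.0412, (cx,cy)=(0.6051,-0.7962)
member 3 (1-3): L=1.0931, (cx,cy)=(0.9990,0.0448)
member 4 (2-3): L=0.9921, (cx,cy)=(0.4657,0.8850)
member 5 (2-4): L=1.0910, (cx,cy)=(1.0000,0.0000)
member 6 (3-4): L=1.0801, (cx,cy)=(0.5824,-0.8129)
solve A·x = −loads:
  F[0-1] = -148.1777 N (compression)
  F[0-2] = -43.6175 N (compression)
  F[1-2] = +27.8959 N (tension)
  F[1-3] = +26.7657 N (tension)
  F[2-3] = -25.0973 N (compression)
  F[2-4] = -15.0519 N (compression)
  F[3-4] = +25.8456 N (tension)
  Rx@0 = +117.7500 N
  Ry@0 = +128.3004 N
  Ry@4 = -21.0104 N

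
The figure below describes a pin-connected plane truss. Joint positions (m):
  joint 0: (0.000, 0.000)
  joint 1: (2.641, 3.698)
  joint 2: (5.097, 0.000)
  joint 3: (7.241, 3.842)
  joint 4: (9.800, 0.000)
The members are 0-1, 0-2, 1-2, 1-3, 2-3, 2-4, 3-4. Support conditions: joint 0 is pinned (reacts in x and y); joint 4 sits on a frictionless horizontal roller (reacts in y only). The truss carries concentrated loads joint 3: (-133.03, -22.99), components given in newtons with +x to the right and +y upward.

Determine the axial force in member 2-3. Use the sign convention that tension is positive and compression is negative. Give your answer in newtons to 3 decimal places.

-63.784

N=5 nodes, M=7 members, R=3 reactions → 2N=10, M+R=10
member 0 (0-1): L=4.5442, (cx,cy)=(0.5812,0.8138)
member 1 (0-2): L=5.0970, (cx,cy)=(1.0000,0.0000)
member 2 (1-2): L=4.4393, (cx,cy)=(0.5532,-0.8330)
member 3 (1-3): L=4.6023, (cx,cy)=(0.9995,0.0313)
member 4 (2-3): L=4.3997, (cx,cy)=(0.4873,0.8732)
member 5 (2-4): L=4.7030, (cx,cy)=(1.0000,0.0000)
member 6 (3-4): L=4.6162, (cx,cy)=(0.5544,-0.8323)
solve A·x = −loads:
  F[0-1] = -71.4647 N (compression)
  F[0-2] = -91.4965 N (compression)
  F[1-2] = +66.8631 N (tension)
  F[1-3] = -78.5636 N (compression)
  F[2-3] = -63.7839 N (compression)
  F[2-4] = -23.4229 N (compression)
  F[3-4] = +42.2529 N (tension)
  Rx@0 = +133.0300 N
  Ry@0 = +58.1564 N
  Ry@4 = -35.1664 N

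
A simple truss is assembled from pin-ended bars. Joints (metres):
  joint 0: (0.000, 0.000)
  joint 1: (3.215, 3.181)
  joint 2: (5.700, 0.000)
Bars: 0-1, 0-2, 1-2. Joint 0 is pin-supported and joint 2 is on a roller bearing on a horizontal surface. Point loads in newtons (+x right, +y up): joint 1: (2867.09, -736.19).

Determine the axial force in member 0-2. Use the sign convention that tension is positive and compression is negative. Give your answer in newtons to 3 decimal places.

1574.334

N=3 nodes, M=3 members, R=3 reactions → 2N=6, M+R=6
member 0 (0-1): L=4.5227, (cx,cy)=(0.7109,0.7033)
member 1 (0-2): L=5.7000, (cx,cy)=(1.0000,0.0000)
member 2 (1-2): L=4.0366, (cx,cy)=(0.6156,-0.7880)
solve A·x = −loads:
  F[0-1] = +1818.5914 N (tension)
  F[0-2] = +1574.3341 N (tension)
  F[1-2] = -2557.3148 N (compression)
  Rx@0 = -2867.0900 N
  Ry@0 = -1279.0844 N
  Ry@2 = +2015.2744 N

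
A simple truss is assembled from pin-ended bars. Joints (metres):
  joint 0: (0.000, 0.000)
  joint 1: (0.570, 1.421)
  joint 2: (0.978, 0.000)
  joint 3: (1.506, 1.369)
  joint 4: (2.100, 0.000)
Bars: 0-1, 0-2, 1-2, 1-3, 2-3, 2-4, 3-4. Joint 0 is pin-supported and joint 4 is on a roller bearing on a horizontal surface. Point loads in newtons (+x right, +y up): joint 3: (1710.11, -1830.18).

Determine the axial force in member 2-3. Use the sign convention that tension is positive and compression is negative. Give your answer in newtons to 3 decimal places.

664.892

N=5 nodes, M=7 members, R=3 reactions → 2N=10, M+R=10
member 0 (0-1): L=1.5311, (cx,cy)=(0.3723,0.9281)
member 1 (0-2): L=0.9780, (cx,cy)=(1.0000,0.0000)
member 2 (1-2): L=1.4784, (cx,cy)=(0.2760,-0.9612)
member 3 (1-3): L=0.9374, (cx,cy)=(0.9985,-0.0555)
member 4 (2-3): L=1.4673, (cx,cy)=(0.3598,0.9330)
member 5 (2-4): L=1.1220, (cx,cy)=(1.0000,0.0000)
member 6 (3-4): L=1.4923, (cx,cy)=(0.3980,-0.9174)
solve A·x = −loads:
  F[0-1] = +643.3996 N (tension)
  F[0-2] = +1470.5779 N (tension)
  F[1-2] = -645.4163 N (compression)
  F[1-3] = +418.2927 N (tension)
  F[2-3] = +664.8922 N (tension)
  F[2-4] = +1053.2021 N (tension)
  F[3-4] = -2645.9710 N (compression)
  Rx@0 = -1710.1100 N
  Ry@0 = -597.1494 N
  Ry@4 = +2427.3294 N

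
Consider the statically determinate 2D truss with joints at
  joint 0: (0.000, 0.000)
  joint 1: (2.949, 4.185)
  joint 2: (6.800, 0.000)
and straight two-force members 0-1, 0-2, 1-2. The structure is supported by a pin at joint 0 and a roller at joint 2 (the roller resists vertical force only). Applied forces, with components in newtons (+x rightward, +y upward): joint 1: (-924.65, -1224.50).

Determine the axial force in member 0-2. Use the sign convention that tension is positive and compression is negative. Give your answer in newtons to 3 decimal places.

-34.996

N=3 nodes, M=3 members, R=3 reactions → 2N=6, M+R=6
member 0 (0-1): L=5.1197, (cx,cy)=(0.5760,0.8174)
member 1 (0-2): L=6.8000, (cx,cy)=(1.0000,0.0000)
member 2 (1-2): L=5.6872, (cx,cy)=(0.6771,-0.7359)
solve A·x = −loads:
  F[0-1] = -1544.4964 N (compression)
  F[0-2] = -34.9956 N (compression)
  F[1-2] = +51.6821 N (tension)
  Rx@0 = +924.6500 N
  Ry@0 = +1262.5308 N
  Ry@2 = -38.0308 N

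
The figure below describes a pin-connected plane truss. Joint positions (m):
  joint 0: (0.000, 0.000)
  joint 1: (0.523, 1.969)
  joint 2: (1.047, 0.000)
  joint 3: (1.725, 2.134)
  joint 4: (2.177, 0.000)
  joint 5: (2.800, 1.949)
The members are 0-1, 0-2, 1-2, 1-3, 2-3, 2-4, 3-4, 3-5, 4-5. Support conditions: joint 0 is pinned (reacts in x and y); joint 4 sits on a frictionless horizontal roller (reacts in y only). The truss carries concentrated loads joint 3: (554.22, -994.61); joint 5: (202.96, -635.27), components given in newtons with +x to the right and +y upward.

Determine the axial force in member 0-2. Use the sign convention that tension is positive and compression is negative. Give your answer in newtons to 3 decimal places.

571.177

N=6 nodes, M=9 members, R=3 reactions → 2N=12, M+R=12
member 0 (0-1): L=2.0373, (cx,cy)=(0.2567,0.9665)
member 1 (0-2): L=1.0470, (cx,cy)=(1.0000,0.0000)
member 2 (1-2): L=2.0375, (cx,cy)=(0.2572,-0.9664)
member 3 (1-3): L=1.2133, (cx,cy)=(0.9907,0.1360)
member 4 (2-3): L=2.2391, (cx,cy)=(0.3028,0.9531)
member 5 (2-4): L=1.1300, (cx,cy)=(1.0000,0.0000)
member 6 (3-4): L=2.1813, (cx,cy)=(0.2072,-0.9783)
member 7 (3-5): L=1.0908, (cx,cy)=(0.9855,-0.1696)
member 8 (4-5): L=2.0462, (cx,cy)=(0.3045,0.9525)
solve A·x = −loads:
  F[0-1] = +724.5501 N (tension)
  F[0-2] = +571.1768 N (tension)
  F[1-2] = -673.6120 N (compression)
  F[1-3] = +362.6074 N (tension)
  F[2-3] = +683.0197 N (tension)
  F[2-4] = +191.1244 N (tension)
  F[3-4] = -1800.1798 N (compression)
  F[3-5] = +390.5114 N (tension)
  F[4-5] = -597.4037 N (compression)
  Rx@0 = -757.1800 N
  Ry@0 = -700.2683 N
  Ry@4 = +2330.1483 N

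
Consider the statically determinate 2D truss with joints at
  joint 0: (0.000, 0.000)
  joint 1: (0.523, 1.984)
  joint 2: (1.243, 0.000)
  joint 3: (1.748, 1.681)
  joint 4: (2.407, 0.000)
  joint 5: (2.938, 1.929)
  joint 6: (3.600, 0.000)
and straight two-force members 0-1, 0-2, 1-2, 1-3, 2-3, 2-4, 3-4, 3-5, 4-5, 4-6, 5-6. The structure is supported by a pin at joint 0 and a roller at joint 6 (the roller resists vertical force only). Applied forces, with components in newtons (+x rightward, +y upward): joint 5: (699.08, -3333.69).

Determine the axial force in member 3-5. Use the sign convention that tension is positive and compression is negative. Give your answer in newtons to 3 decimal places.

-322.411

N=7 nodes, M=11 members, R=3 reactions → 2N=14, M+R=14
member 0 (0-1): L=2.0518, (cx,cy)=(0.2549,0.9670)
member 1 (0-2): L=1.2430, (cx,cy)=(1.0000,0.0000)
member 2 (1-2): L=2.1106, (cx,cy)=(0.3411,-0.9400)
member 3 (1-3): L=1.2619, (cx,cy)=(0.9707,-0.2401)
member 4 (2-3): L=1.7552, (cx,cy)=(0.2877,0.9577)
member 5 (2-4): L=1.1640, (cx,cy)=(1.0000,0.0000)
member 6 (3-4): L=1.8056, (cx,cy)=(0.3650,-0.9310)
member 7 (3-5): L=1.2156, (cx,cy)=(0.9790,0.2040)
member 8 (4-5): L=2.0008, (cx,cy)=(0.2654,0.9641)
member 9 (4-6): L=1.1930, (cx,cy)=(1.0000,0.0000)
member 10 (5-6): L=2.0394, (cx,cy)=(0.3246,-0.9459)
solve A·x = −loads:
  F[0-1] = -246.5835 N (compression)
  F[0-2] = +761.9344 N (tension)
  F[1-2] = +296.8377 N (tension)
  F[1-3] = -169.0618 N (compression)
  F[2-3] = -291.3511 N (compression)
  F[2-4] = +947.0217 N (tension)
  F[3-4] = +185.4537 N (tension)
  F[3-5] = -322.4107 N (compression)
  F[4-5] = -179.0822 N (compression)
  F[4-6] = +1062.2378 N (tension)
  F[5-6] = -3272.4506 N (compression)
  Rx@0 = -699.0800 N
  Ry@0 = +238.4382 N
  Ry@6 = +3095.2518 N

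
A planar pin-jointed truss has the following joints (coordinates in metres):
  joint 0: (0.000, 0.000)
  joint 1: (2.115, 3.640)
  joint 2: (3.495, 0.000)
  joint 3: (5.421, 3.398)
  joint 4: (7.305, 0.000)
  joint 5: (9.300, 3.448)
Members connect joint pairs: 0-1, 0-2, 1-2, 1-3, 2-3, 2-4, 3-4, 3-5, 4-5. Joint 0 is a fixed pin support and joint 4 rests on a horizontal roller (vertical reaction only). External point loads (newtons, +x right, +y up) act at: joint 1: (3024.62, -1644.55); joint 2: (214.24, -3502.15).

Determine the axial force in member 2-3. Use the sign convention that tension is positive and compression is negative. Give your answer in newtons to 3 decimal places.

3874.273

N=6 nodes, M=9 members, R=3 reactions → 2N=12, M+R=12
member 0 (0-1): L=4.2098, (cx,cy)=(0.5024,0.8646)
member 1 (0-2): L=3.4950, (cx,cy)=(1.0000,0.0000)
member 2 (1-2): L=3.8928, (cx,cy)=(0.3545,-0.9351)
member 3 (1-3): L=3.3148, (cx,cy)=(0.9973,-0.0730)
member 4 (2-3): L=3.9059, (cx,cy)=(0.4931,0.8700)
member 5 (2-4): L=3.8100, (cx,cy)=(1.0000,0.0000)
member 6 (3-4): L=3.8853, (cx,cy)=(0.4849,-0.8746)
member 7 (3-5): L=3.8793, (cx,cy)=(0.9999,0.0129)
member 8 (4-5): L=3.9836, (cx,cy)=(0.5008,0.8656)
solve A·x = −loads:
  F[0-1] = -1720.7827 N (compression)
  F[0-2] = +4103.3698 N (tension)
  F[1-2] = +140.7881 N (tension)
  F[1-3] = -3949.5782 N (compression)
  F[2-3] = +3874.2734 N (tension)
  F[2-4] = +2028.6233 N (tension)
  F[3-4] = -4183.5930 N (compression)
  F[3-5] = -0.0000 N (compression)
  F[4-5] = +0.0000 N (tension)
  Rx@0 = -3238.8600 N
  Ry@0 = +1487.8562 N
  Ry@4 = +3658.8438 N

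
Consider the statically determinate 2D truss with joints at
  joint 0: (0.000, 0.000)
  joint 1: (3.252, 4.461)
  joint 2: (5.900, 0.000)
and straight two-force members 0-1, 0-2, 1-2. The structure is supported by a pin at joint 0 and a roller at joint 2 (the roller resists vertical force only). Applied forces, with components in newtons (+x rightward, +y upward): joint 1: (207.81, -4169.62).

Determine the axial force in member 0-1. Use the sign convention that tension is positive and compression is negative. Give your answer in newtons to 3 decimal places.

N=3 nodes, M=3 members, R=3 reactions → 2N=6, M+R=6
member 0 (0-1): L=5.5205, (cx,cy)=(0.5891,0.8081)
member 1 (0-2): L=5.9000, (cx,cy)=(1.0000,0.0000)
member 2 (1-2): L=5.1877, (cx,cy)=(0.5104,-0.8599)
solve A·x = −loads:
  F[0-1] = -2121.4009 N (compression)
  F[0-2] = +1457.4765 N (tension)
  F[1-2] = -2855.3542 N (compression)
  Rx@0 = -207.8100 N
  Ry@0 = +1714.2565 N
  Ry@2 = +2455.3635 N

-2121.401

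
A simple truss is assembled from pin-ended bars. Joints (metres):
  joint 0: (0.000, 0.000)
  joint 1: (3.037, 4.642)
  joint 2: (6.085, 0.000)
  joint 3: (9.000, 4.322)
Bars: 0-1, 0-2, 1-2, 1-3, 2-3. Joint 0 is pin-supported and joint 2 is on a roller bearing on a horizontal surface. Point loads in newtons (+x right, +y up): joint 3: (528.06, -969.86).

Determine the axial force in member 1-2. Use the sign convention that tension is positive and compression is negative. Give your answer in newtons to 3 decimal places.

N=4 nodes, M=5 members, R=3 reactions → 2N=8, M+R=8
member 0 (0-1): L=5.5472, (cx,cy)=(0.5475,0.8368)
member 1 (0-2): L=6.0850, (cx,cy)=(1.0000,0.0000)
member 2 (1-2): L=5.5532, (cx,cy)=(0.5489,-0.8359)
member 3 (1-3): L=5.9716, (cx,cy)=(0.9986,-0.0536)
member 4 (2-3): L=5.2131, (cx,cy)=(0.5592,0.8291)
solve A·x = −loads:
  F[0-1] = +1003.4141 N (tension)
  F[0-2] = -21.2917 N (compression)
  F[1-2] = -1077.7488 N (compression)
  F[1-3] = +1142.5360 N (tension)
  F[2-3] = -1095.9850 N (compression)
  Rx@0 = -528.0600 N
  Ry@0 = -839.6742 N
  Ry@2 = +1809.5342 N

-1077.749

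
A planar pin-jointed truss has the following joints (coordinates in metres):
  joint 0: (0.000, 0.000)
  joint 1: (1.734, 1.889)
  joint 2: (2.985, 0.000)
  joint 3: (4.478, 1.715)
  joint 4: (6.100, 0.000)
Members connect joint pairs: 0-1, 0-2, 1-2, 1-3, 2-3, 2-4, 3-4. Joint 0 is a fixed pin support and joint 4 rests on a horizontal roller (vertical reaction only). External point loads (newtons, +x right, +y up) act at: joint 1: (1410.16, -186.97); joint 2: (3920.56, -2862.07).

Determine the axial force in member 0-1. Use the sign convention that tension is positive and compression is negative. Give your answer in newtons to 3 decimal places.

-1572.813

N=5 nodes, M=7 members, R=3 reactions → 2N=10, M+R=10
member 0 (0-1): L=2.5642, (cx,cy)=(0.6762,0.7367)
member 1 (0-2): L=2.9850, (cx,cy)=(1.0000,0.0000)
member 2 (1-2): L=2.2657, (cx,cy)=(0.5522,-0.8337)
member 3 (1-3): L=2.7495, (cx,cy)=(0.9980,-0.0633)
member 4 (2-3): L=2.2738, (cx,cy)=(0.6566,0.7542)
member 5 (2-4): L=3.1150, (cx,cy)=(1.0000,0.0000)
member 6 (3-4): L=2.3605, (cx,cy)=(0.6871,-0.7265)
solve A·x = −loads:
  F[0-1] = -1572.8126 N (compression)
  F[0-2] = +6394.3135 N (tension)
  F[1-2] = +1412.9405 N (tension)
  F[1-3] = -3260.4457 N (compression)
  F[2-3] = +2232.7746 N (tension)
  F[2-4] = +1787.8633 N (tension)
  F[3-4] = -2601.9159 N (compression)
  Rx@0 = -5330.7200 N
  Ry@0 = +1158.6667 N
  Ry@4 = +1890.3733 N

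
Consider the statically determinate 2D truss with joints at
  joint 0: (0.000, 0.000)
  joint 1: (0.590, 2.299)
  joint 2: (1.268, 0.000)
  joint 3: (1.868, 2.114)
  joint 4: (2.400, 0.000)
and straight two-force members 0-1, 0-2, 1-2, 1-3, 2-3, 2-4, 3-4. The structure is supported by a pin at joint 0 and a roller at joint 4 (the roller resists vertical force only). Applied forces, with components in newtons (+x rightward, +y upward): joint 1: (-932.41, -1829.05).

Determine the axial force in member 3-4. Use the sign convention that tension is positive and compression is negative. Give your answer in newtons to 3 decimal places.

457.359

N=5 nodes, M=7 members, R=3 reactions → 2N=10, M+R=10
member 0 (0-1): L=2.3735, (cx,cy)=(0.2486,0.9686)
member 1 (0-2): L=1.2680, (cx,cy)=(1.0000,0.0000)
member 2 (1-2): L=2.3969, (cx,cy)=(0.2829,-0.9592)
member 3 (1-3): L=1.2913, (cx,cy)=(0.9897,-0.1433)
member 4 (2-3): L=2.1975, (cx,cy)=(0.2730,0.9620)
member 5 (2-4): L=1.1320, (cx,cy)=(1.0000,0.0000)
member 6 (3-4): L=2.1799, (cx,cy)=(0.2440,-0.9698)
solve A·x = −loads:
  F[0-1] = -2346.2232 N (compression)
  F[0-2] = -349.1903 N (compression)
  F[1-2] = +427.9857 N (tension)
  F[1-3] = +230.5053 N (tension)
  F[2-3] = -426.7204 N (compression)
  F[2-4] = -111.6167 N (compression)
  F[3-4] = +457.3585 N (tension)
  Rx@0 = +932.4100 N
  Ry@0 = +2272.5796 N
  Ry@4 = -443.5296 N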